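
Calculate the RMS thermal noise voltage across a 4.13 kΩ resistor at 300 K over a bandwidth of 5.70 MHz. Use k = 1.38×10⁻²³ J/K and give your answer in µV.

19.7 µV

V_n = √(4kTRB)
4kTRB = 4 × 1.38×10⁻²³ × 300 × 4.13×10³ × 5.70×10⁶ = 3.90×10⁻¹⁰ V²
V_n = √(3.90×10⁻¹⁰) = 1.97×10⁻⁵ V = 19.7 µV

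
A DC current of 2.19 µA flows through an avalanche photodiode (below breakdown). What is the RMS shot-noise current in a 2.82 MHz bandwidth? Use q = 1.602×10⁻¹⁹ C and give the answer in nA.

I_n = √(2qI·B)
2qI·B = 2 × 1.602×10⁻¹⁹ × 2.19×10⁻⁶ × 2.82×10⁶ = 1.98×10⁻¹⁸ A²
I_n = √(1.98×10⁻¹⁸) = 1.41×10⁻⁹ A = 1.41 nA

1.41 nA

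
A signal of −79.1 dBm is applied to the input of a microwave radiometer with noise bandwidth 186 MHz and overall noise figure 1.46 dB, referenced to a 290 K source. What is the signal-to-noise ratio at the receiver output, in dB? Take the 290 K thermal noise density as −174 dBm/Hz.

Noise floor: N = −174 + 10 log₁₀(B) + NF
10 log₁₀(1.86×10⁸) = 82.7 dB
N = −174 + 82.7 + 1.46 = −89.84 dBm
SNR = P_sig − N = −79.1 − (−89.84) = 10.74 dB → 10.7 dB

10.7 dB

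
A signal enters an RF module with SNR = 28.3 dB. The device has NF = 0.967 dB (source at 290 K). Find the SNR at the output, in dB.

27.333 dB

By definition F = SNR_in/SNR_out, so in dB: SNR_out = SNR_in − NF
SNR_out = 28.3 − 0.967 = 27.333 dB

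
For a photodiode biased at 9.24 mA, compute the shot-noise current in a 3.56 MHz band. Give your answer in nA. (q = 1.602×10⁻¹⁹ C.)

I_n = √(2qI·B)
2qI·B = 2 × 1.602×10⁻¹⁹ × 9.24×10⁻³ × 3.56×10⁶ = 1.05×10⁻¹⁴ A²
I_n = √(1.05×10⁻¹⁴) = 1.03×10⁻⁷ A = 103 nA

103 nA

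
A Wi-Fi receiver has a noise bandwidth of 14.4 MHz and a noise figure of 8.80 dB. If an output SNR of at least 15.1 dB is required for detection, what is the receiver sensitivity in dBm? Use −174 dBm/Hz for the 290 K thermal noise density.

−78.5 dBm

Sensitivity = −174 + 10 log₁₀(B) + NF + SNR_min
= −174 + 71.58 + 8.80 + 15.1
= −78.52 dBm → −78.5 dBm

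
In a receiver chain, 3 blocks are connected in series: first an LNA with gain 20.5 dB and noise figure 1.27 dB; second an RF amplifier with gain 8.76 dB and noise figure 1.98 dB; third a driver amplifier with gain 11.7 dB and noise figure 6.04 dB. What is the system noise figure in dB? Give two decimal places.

Convert to linear (a loss of L dB is a gain of −L dB): F_i = 10^(NF_i/10), G_i = 10^(G_i,dB/10)
  Stage 1: F_1 = 10^(1.27/10) = 1.340, G_1 = 10^(20.5/10) = 112.2
  Stage 2: F_2 = 10^(1.98/10) = 1.578, G_2 = 10^(8.76/10) = 7.516
  Stage 3: F_3 = 10^(6.04/10) = 4.018, G_3 = 10^(11.7/10) = 14.79
Friis cascade:
  F = 1.340 + (1.578 − 1)/112.2 + (4.018 − 1)/843.3 = 1.348
NF = 10 log₁₀(1.348) = 1.30 dB

1.30 dB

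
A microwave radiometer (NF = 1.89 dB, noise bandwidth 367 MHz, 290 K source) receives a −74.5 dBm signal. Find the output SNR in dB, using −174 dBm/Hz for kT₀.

12.0 dB

Noise floor: N = −174 + 10 log₁₀(B) + NF
10 log₁₀(3.67×10⁸) = 85.65 dB
N = −174 + 85.65 + 1.89 = −86.46 dBm
SNR = P_sig − N = −74.5 − (−86.46) = 11.96 dB → 12.0 dB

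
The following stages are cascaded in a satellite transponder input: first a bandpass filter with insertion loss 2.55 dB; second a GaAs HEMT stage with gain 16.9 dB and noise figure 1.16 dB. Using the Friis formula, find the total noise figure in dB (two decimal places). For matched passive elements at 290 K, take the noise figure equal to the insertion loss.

3.71 dB

Convert to linear (a loss of L dB is a gain of −L dB): F_i = 10^(NF_i/10), G_i = 10^(G_i,dB/10)
  Stage 1: F_1 = 10^(2.55/10) = 1.799, G_1 = 10^(−2.55/10) = 0.5559
  Stage 2: F_2 = 10^(1.16/10) = 1.306, G_2 = 10^(16.9/10) = 48.98
Friis cascade:
  F = 1.799 + (1.306 − 1)/0.5559 = 2.350
NF = 10 log₁₀(2.350) = 3.71 dB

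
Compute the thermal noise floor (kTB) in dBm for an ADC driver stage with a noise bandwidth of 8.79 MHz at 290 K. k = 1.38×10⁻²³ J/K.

P_n = kTB = 1.38×10⁻²³ × 290 × 8.79×10⁶ = 3.52×10⁻¹⁴ W
In dBm: 10 log₁₀(3.52×10⁻¹⁴ / 10⁻³) = −104.5 dBm

−104.5 dBm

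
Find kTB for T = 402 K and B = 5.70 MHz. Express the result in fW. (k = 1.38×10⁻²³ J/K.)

31.6 fW

P_n = kTB = 1.38×10⁻²³ × 402 × 5.70×10⁶ = 3.16×10⁻¹⁴ W = 31.6 fW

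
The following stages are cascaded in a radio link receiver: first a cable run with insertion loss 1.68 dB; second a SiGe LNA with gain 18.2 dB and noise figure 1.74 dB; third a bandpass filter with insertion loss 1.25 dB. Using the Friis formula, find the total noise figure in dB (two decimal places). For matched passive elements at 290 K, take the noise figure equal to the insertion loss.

3.43 dB

Convert to linear (a loss of L dB is a gain of −L dB): F_i = 10^(NF_i/10), G_i = 10^(G_i,dB/10)
  Stage 1: F_1 = 10^(1.68/10) = 1.472, G_1 = 10^(−1.68/10) = 0.6792
  Stage 2: F_2 = 10^(1.74/10) = 1.493, G_2 = 10^(18.2/10) = 66.07
  Stage 3: F_3 = 10^(1.25/10) = 1.334, G_3 = 10^(−1.25/10) = 0.7499
Friis cascade:
  F = 1.472 + (1.493 − 1)/0.6792 + (1.334 − 1)/44.87 = 2.205
NF = 10 log₁₀(2.205) = 3.43 dB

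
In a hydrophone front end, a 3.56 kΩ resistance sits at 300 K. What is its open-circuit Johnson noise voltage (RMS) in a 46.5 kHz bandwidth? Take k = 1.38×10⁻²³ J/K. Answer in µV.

1.66 µV

V_n = √(4kTRB)
4kTRB = 4 × 1.38×10⁻²³ × 300 × 3.56×10³ × 4.65×10⁴ = 2.74×10⁻¹² V²
V_n = √(2.74×10⁻¹²) = 1.66×10⁻⁶ V = 1.66 µV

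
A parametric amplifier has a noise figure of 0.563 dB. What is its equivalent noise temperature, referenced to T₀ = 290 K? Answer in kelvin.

40.1 K

F = 10^(0.563/10) = 1.13841
T_e = (F − 1)·T₀ = (1.13841 − 1) × 290 = 40.1 K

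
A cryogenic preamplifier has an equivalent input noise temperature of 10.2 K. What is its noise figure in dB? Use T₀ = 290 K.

0.150 dB

F = 1 + T_e/T₀ = 1 + 10.2/290 = 1.03517
NF = 10 log₁₀(1.03517) = 0.150 dB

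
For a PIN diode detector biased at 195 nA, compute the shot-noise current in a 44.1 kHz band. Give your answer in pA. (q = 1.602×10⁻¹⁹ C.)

I_n = √(2qI·B)
2qI·B = 2 × 1.602×10⁻¹⁹ × 1.95×10⁻⁷ × 4.41×10⁴ = 2.76×10⁻²¹ A²
I_n = √(2.76×10⁻²¹) = 5.25×10⁻¹¹ A = 52.5 pA

52.5 pA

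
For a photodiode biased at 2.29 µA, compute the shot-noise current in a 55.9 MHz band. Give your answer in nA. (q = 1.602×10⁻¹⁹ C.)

6.40 nA

I_n = √(2qI·B)
2qI·B = 2 × 1.602×10⁻¹⁹ × 2.29×10⁻⁶ × 5.59×10⁷ = 4.10×10⁻¹⁷ A²
I_n = √(4.10×10⁻¹⁷) = 6.40×10⁻⁹ A = 6.40 nA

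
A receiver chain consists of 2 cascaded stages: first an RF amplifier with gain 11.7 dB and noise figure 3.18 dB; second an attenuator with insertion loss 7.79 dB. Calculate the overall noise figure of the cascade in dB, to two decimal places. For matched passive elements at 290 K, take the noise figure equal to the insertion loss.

Convert to linear (a loss of L dB is a gain of −L dB): F_i = 10^(NF_i/10), G_i = 10^(G_i,dB/10)
  Stage 1: F_1 = 10^(3.18/10) = 2.080, G_1 = 10^(11.7/10) = 14.79
  Stage 2: F_2 = 10^(7.79/10) = 6.012, G_2 = 10^(−7.79/10) = 0.1663
Friis cascade:
  F = 2.080 + (6.012 − 1)/14.79 = 2.419
NF = 10 log₁₀(2.419) = 3.84 dB

3.84 dB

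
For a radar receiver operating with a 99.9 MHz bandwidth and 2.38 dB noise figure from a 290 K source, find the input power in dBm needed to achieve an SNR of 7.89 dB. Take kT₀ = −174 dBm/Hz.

−83.7 dBm

Sensitivity = −174 + 10 log₁₀(B) + NF + SNR_min
= −174 + 80 + 2.38 + 7.89
= −83.73 dBm → −83.7 dBm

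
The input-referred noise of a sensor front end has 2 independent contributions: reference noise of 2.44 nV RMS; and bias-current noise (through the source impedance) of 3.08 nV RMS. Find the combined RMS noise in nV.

Uncorrelated sources add in power (mean-square): V_tot = √(ΣV_i²)
V_tot = √[(2.44×10⁻⁹)² + (3.08×10⁻⁹)²] = 3.93×10⁻⁹ V = 3.93 nV

3.93 nV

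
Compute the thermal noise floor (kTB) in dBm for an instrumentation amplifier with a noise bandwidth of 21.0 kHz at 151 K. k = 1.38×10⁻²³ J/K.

P_n = kTB = 1.38×10⁻²³ × 151 × 2.10×10⁴ = 4.38×10⁻¹⁷ W
In dBm: 10 log₁₀(4.38×10⁻¹⁷ / 10⁻³) = −133.6 dBm

−133.6 dBm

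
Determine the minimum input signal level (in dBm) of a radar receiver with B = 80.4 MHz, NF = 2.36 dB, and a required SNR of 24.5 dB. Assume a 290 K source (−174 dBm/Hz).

−68.1 dBm

Sensitivity = −174 + 10 log₁₀(B) + NF + SNR_min
= −174 + 79.05 + 2.36 + 24.5
= −68.09 dBm → −68.1 dBm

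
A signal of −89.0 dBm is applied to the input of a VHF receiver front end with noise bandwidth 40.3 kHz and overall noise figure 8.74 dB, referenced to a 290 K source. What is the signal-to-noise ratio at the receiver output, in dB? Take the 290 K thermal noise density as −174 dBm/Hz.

Noise floor: N = −174 + 10 log₁₀(B) + NF
10 log₁₀(4.03×10⁴) = 46.05 dB
N = −174 + 46.05 + 8.74 = −119.21 dBm
SNR = P_sig − N = −89.0 − (−119.21) = 30.21 dB → 30.2 dB

30.2 dB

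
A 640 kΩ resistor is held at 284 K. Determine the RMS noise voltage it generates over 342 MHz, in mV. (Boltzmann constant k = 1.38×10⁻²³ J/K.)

V_n = √(4kTRB)
4kTRB = 4 × 1.38×10⁻²³ × 284 × 6.40×10⁵ × 3.42×10⁸ = 3.43×10⁻⁶ V²
V_n = √(3.43×10⁻⁶) = 1.85×10⁻³ V = 1.85 mV

1.85 mV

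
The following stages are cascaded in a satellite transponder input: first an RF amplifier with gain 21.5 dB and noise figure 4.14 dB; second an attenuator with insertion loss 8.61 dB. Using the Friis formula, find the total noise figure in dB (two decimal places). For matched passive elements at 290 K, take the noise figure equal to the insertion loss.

4.21 dB

Convert to linear (a loss of L dB is a gain of −L dB): F_i = 10^(NF_i/10), G_i = 10^(G_i,dB/10)
  Stage 1: F_1 = 10^(4.14/10) = 2.594, G_1 = 10^(21.5/10) = 141.3
  Stage 2: F_2 = 10^(8.61/10) = 7.261, G_2 = 10^(−8.61/10) = 0.1377
Friis cascade:
  F = 2.594 + (7.261 − 1)/141.3 = 2.639
NF = 10 log₁₀(2.639) = 4.21 dB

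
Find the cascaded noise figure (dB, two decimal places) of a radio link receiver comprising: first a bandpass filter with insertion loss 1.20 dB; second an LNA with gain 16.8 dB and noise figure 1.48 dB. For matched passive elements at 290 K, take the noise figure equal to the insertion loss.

Convert to linear (a loss of L dB is a gain of −L dB): F_i = 10^(NF_i/10), G_i = 10^(G_i,dB/10)
  Stage 1: F_1 = 10^(1.20/10) = 1.318, G_1 = 10^(−1.20/10) = 0.7586
  Stage 2: F_2 = 10^(1.48/10) = 1.406, G_2 = 10^(16.8/10) = 47.86
Friis cascade:
  F = 1.318 + (1.406 − 1)/0.7586 = 1.854
NF = 10 log₁₀(1.854) = 2.68 dB

2.68 dB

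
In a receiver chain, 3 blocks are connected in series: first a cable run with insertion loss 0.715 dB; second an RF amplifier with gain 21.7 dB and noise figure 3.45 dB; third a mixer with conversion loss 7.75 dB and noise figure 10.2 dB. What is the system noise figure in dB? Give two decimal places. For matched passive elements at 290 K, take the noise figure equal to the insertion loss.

4.29 dB

Convert to linear (a loss of L dB is a gain of −L dB): F_i = 10^(NF_i/10), G_i = 10^(G_i,dB/10)
  Stage 1: F_1 = 10^(0.715/10) = 1.179, G_1 = 10^(−0.715/10) = 0.8482
  Stage 2: F_2 = 10^(3.45/10) = 2.213, G_2 = 10^(21.7/10) = 147.9
  Stage 3: F_3 = 10^(10.2/10) = 10.47, G_3 = 10^(−7.75/10) = 0.1679
Friis cascade:
  F = 1.179 + (2.213 − 1)/0.8482 + (10.47 − 1)/125.5 = 2.685
NF = 10 log₁₀(2.685) = 4.29 dB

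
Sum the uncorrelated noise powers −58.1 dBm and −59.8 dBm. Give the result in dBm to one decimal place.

Convert to linear, add, convert back:
P₁ = 1.55×10⁻⁹ W, P₂ = 1.05×10⁻⁹ W
P_tot = 2.60×10⁻⁹ W → 10 log₁₀(P_tot / 10⁻³) = −55.9 dBm

−55.9 dBm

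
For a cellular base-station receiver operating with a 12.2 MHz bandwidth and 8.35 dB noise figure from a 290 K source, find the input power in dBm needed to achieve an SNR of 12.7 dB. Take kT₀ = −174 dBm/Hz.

−82.1 dBm

Sensitivity = −174 + 10 log₁₀(B) + NF + SNR_min
= −174 + 70.86 + 8.35 + 12.7
= −82.09 dBm → −82.1 dBm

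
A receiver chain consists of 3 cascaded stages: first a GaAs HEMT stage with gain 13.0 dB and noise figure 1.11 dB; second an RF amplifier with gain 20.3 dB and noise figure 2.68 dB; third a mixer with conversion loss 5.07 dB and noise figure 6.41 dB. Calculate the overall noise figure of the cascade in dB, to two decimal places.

1.26 dB

Convert to linear (a loss of L dB is a gain of −L dB): F_i = 10^(NF_i/10), G_i = 10^(G_i,dB/10)
  Stage 1: F_1 = 10^(1.11/10) = 1.291, G_1 = 10^(13.0/10) = 19.95
  Stage 2: F_2 = 10^(2.68/10) = 1.854, G_2 = 10^(20.3/10) = 107.2
  Stage 3: F_3 = 10^(6.41/10) = 4.375, G_3 = 10^(−5.07/10) = 0.3112
Friis cascade:
  F = 1.291 + (1.854 − 1)/19.95 + (4.375 − 1)/2138 = 1.336
NF = 10 log₁₀(1.336) = 1.26 dB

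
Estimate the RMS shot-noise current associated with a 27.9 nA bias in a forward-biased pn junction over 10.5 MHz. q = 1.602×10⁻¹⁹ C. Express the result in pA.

I_n = √(2qI·B)
2qI·B = 2 × 1.602×10⁻¹⁹ × 2.79×10⁻⁸ × 1.05×10⁷ = 9.39×10⁻²⁰ A²
I_n = √(9.39×10⁻²⁰) = 3.06×10⁻¹⁰ A = 306 pA

306 pA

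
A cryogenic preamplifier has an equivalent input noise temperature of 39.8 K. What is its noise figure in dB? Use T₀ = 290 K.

0.559 dB

F = 1 + T_e/T₀ = 1 + 39.8/290 = 1.13724
NF = 10 log₁₀(1.13724) = 0.559 dB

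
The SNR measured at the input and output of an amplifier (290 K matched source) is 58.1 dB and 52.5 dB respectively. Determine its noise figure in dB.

5.6 dB

NF (dB) = SNR_in(dB) − SNR_out(dB) when the source is at T₀
NF = 58.1 − 52.5 = 5.6 dB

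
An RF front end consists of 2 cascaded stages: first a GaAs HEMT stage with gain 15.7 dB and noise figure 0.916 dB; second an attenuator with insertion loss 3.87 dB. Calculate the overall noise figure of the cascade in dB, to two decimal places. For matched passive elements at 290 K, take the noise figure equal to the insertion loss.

Convert to linear (a loss of L dB is a gain of −L dB): F_i = 10^(NF_i/10), G_i = 10^(G_i,dB/10)
  Stage 1: F_1 = 10^(0.916/10) = 1.235, G_1 = 10^(15.7/10) = 37.15
  Stage 2: F_2 = 10^(3.87/10) = 2.438, G_2 = 10^(−3.87/10) = 0.4102
Friis cascade:
  F = 1.235 + (2.438 − 1)/37.15 = 1.274
NF = 10 log₁₀(1.274) = 1.05 dB

1.05 dB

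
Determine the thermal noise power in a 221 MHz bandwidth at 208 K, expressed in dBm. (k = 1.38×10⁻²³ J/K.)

P_n = kTB = 1.38×10⁻²³ × 208 × 2.21×10⁸ = 6.34×10⁻¹³ W
In dBm: 10 log₁₀(6.34×10⁻¹³ / 10⁻³) = −92.0 dBm

−92.0 dBm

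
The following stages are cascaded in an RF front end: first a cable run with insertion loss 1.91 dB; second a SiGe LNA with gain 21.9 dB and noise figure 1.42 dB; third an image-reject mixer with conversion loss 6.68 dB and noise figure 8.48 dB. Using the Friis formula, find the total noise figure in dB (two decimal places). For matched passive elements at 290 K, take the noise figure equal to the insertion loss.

3.45 dB

Convert to linear (a loss of L dB is a gain of −L dB): F_i = 10^(NF_i/10), G_i = 10^(G_i,dB/10)
  Stage 1: F_1 = 10^(1.91/10) = 1.552, G_1 = 10^(−1.91/10) = 0.6442
  Stage 2: F_2 = 10^(1.42/10) = 1.387, G_2 = 10^(21.9/10) = 154.9
  Stage 3: F_3 = 10^(8.48/10) = 7.047, G_3 = 10^(−6.68/10) = 0.2148
Friis cascade:
  F = 1.552 + (1.387 − 1)/0.6442 + (7.047 − 1)/99.77 = 2.213
NF = 10 log₁₀(2.213) = 3.45 dB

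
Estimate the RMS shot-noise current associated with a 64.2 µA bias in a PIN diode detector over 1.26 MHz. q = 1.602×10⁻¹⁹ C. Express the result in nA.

5.09 nA

I_n = √(2qI·B)
2qI·B = 2 × 1.602×10⁻¹⁹ × 6.42×10⁻⁵ × 1.26×10⁶ = 2.59×10⁻¹⁷ A²
I_n = √(2.59×10⁻¹⁷) = 5.09×10⁻⁹ A = 5.09 nA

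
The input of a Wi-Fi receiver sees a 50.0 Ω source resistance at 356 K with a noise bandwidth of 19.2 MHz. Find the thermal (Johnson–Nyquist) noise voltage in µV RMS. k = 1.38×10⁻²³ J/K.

4.34 µV

V_n = √(4kTRB)
4kTRB = 4 × 1.38×10⁻²³ × 356 × 5.00×10¹ × 1.92×10⁷ = 1.89×10⁻¹¹ V²
V_n = √(1.89×10⁻¹¹) = 4.34×10⁻⁶ V = 4.34 µV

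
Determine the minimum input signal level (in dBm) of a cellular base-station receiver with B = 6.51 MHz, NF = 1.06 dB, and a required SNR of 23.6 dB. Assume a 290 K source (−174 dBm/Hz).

−81.2 dBm

Sensitivity = −174 + 10 log₁₀(B) + NF + SNR_min
= −174 + 68.14 + 1.06 + 23.6
= −81.20 dBm → −81.2 dBm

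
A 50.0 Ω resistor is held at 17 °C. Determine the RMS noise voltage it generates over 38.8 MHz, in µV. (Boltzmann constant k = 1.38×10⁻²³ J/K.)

5.57 µV

T = 17 °C + 273.15 = 290.15 K
V_n = √(4kTRB)
4kTRB = 4 × 1.38×10⁻²³ × 290.15 × 5.00×10¹ × 3.88×10⁷ = 3.11×10⁻¹¹ V²
V_n = √(3.11×10⁻¹¹) = 5.57×10⁻⁶ V = 5.57 µV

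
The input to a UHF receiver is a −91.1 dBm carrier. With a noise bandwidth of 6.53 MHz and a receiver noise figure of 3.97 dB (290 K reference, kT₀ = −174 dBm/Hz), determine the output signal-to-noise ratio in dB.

Noise floor: N = −174 + 10 log₁₀(B) + NF
10 log₁₀(6.53×10⁶) = 68.15 dB
N = −174 + 68.15 + 3.97 = −101.88 dBm
SNR = P_sig − N = −91.1 − (−101.88) = 10.78 dB → 10.8 dB

10.8 dB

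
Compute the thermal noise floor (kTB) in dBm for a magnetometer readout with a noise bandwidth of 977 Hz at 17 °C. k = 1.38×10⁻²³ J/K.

−144.1 dBm

T = 17 °C + 273.15 = 290.15 K
P_n = kTB = 1.38×10⁻²³ × 290.15 × 9.77×10² = 3.91×10⁻¹⁸ W
In dBm: 10 log₁₀(3.91×10⁻¹⁸ / 10⁻³) = −144.1 dBm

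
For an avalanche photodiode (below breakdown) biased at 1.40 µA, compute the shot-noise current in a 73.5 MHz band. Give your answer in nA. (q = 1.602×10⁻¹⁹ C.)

5.74 nA

I_n = √(2qI·B)
2qI·B = 2 × 1.602×10⁻¹⁹ × 1.40×10⁻⁶ × 7.35×10⁷ = 3.30×10⁻¹⁷ A²
I_n = √(3.30×10⁻¹⁷) = 5.74×10⁻⁹ A = 5.74 nA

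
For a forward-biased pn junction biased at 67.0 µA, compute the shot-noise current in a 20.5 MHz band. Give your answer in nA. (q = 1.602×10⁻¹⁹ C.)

21.0 nA

I_n = √(2qI·B)
2qI·B = 2 × 1.602×10⁻¹⁹ × 6.70×10⁻⁵ × 2.05×10⁷ = 4.40×10⁻¹⁶ A²
I_n = √(4.40×10⁻¹⁶) = 2.10×10⁻⁸ A = 21.0 nA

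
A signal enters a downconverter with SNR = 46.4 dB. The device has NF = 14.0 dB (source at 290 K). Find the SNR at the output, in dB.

32.4 dB

By definition F = SNR_in/SNR_out, so in dB: SNR_out = SNR_in − NF
SNR_out = 46.4 − 14.0 = 32.4 dB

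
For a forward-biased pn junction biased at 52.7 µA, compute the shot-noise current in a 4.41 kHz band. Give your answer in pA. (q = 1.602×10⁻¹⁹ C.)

I_n = √(2qI·B)
2qI·B = 2 × 1.602×10⁻¹⁹ × 5.27×10⁻⁵ × 4.41×10³ = 7.45×10⁻²⁰ A²
I_n = √(7.45×10⁻²⁰) = 2.73×10⁻¹⁰ A = 273 pA

273 pA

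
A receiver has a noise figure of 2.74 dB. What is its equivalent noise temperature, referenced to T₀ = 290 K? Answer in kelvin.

F = 10^(2.74/10) = 1.87932
T_e = (F − 1)·T₀ = (1.87932 − 1) × 290 = 255 K

255 K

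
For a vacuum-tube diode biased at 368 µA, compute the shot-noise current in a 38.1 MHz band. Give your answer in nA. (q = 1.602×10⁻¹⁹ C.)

I_n = √(2qI·B)
2qI·B = 2 × 1.602×10⁻¹⁹ × 3.68×10⁻⁴ × 3.81×10⁷ = 4.49×10⁻¹⁵ A²
I_n = √(4.49×10⁻¹⁵) = 6.70×10⁻⁸ A = 67.0 nA

67.0 nA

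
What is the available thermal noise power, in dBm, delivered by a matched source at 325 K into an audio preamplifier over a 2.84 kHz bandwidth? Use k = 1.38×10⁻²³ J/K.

P_n = kTB = 1.38×10⁻²³ × 325 × 2.84×10³ = 1.27×10⁻¹⁷ W
In dBm: 10 log₁₀(1.27×10⁻¹⁷ / 10⁻³) = −138.9 dBm

−138.9 dBm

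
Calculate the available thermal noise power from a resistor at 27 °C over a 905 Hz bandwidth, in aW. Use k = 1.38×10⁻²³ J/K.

T = 27 °C + 273.15 = 300.15 K
P_n = kTB = 1.38×10⁻²³ × 300.15 × 9.05×10² = 3.75×10⁻¹⁸ W = 3.75 aW

3.75 aW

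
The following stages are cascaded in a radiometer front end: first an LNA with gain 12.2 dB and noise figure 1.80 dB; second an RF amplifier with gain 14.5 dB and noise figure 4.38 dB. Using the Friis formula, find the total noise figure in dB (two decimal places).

Convert to linear (a loss of L dB is a gain of −L dB): F_i = 10^(NF_i/10), G_i = 10^(G_i,dB/10)
  Stage 1: F_1 = 10^(1.80/10) = 1.514, G_1 = 10^(12.2/10) = 16.60
  Stage 2: F_2 = 10^(4.38/10) = 2.742, G_2 = 10^(14.5/10) = 28.18
Friis cascade:
  F = 1.514 + (2.742 − 1)/16.60 = 1.619
NF = 10 log₁₀(1.619) = 2.09 dB

2.09 dB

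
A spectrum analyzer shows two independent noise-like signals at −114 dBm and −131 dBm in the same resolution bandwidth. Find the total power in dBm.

−113.9 dBm

Convert to linear, add, convert back:
P₁ = 3.98×10⁻¹⁵ W, P₂ = 7.94×10⁻¹⁷ W
P_tot = 4.06×10⁻¹⁵ W → 10 log₁₀(P_tot / 10⁻³) = −113.9 dBm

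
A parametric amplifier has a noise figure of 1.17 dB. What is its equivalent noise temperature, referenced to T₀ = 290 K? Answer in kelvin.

F = 10^(1.17/10) = 1.30918
T_e = (F − 1)·T₀ = (1.30918 − 1) × 290 = 89.7 K

89.7 K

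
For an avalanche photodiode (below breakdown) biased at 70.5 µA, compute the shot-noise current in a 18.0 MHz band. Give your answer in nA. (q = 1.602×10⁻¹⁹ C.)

20.2 nA

I_n = √(2qI·B)
2qI·B = 2 × 1.602×10⁻¹⁹ × 7.05×10⁻⁵ × 1.80×10⁷ = 4.07×10⁻¹⁶ A²
I_n = √(4.07×10⁻¹⁶) = 2.02×10⁻⁸ A = 20.2 nA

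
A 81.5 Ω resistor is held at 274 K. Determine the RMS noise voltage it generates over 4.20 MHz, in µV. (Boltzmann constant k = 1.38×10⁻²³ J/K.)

V_n = √(4kTRB)
4kTRB = 4 × 1.38×10⁻²³ × 274 × 8.15×10¹ × 4.20×10⁶ = 5.18×10⁻¹² V²
V_n = √(5.18×10⁻¹²) = 2.28×10⁻⁶ V = 2.28 µV

2.28 µV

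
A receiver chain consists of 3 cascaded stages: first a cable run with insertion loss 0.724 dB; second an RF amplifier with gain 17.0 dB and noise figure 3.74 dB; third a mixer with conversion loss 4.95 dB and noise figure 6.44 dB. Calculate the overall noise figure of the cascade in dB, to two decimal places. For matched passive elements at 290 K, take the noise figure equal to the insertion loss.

Convert to linear (a loss of L dB is a gain of −L dB): F_i = 10^(NF_i/10), G_i = 10^(G_i,dB/10)
  Stage 1: F_1 = 10^(0.724/10) = 1.181, G_1 = 10^(−0.724/10) = 0.8464
  Stage 2: F_2 = 10^(3.74/10) = 2.366, G_2 = 10^(17.0/10) = 50.12
  Stage 3: F_3 = 10^(6.44/10) = 4.406, G_3 = 10^(−4.95/10) = 0.3199
Friis cascade:
  F = 1.181 + (2.366 − 1)/0.8464 + (4.406 − 1)/42.42 = 2.875
NF = 10 log₁₀(2.875) = 4.59 dB

4.59 dB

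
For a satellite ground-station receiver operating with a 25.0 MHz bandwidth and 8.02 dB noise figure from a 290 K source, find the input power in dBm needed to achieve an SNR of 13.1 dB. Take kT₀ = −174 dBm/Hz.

−78.9 dBm

Sensitivity = −174 + 10 log₁₀(B) + NF + SNR_min
= −174 + 73.98 + 8.02 + 13.1
= −78.90 dBm → −78.9 dBm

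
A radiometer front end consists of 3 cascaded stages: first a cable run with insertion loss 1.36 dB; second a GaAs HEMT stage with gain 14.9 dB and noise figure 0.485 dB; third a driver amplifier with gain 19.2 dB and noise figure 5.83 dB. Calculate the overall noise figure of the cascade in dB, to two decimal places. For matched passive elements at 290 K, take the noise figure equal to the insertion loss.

Convert to linear (a loss of L dB is a gain of −L dB): F_i = 10^(NF_i/10), G_i = 10^(G_i,dB/10)
  Stage 1: F_1 = 10^(1.36/10) = 1.368, G_1 = 10^(−1.36/10) = 0.7311
  Stage 2: F_2 = 10^(0.485/10) = 1.118, G_2 = 10^(14.9/10) = 30.90
  Stage 3: F_3 = 10^(5.83/10) = 3.828, G_3 = 10^(19.2/10) = 83.18
Friis cascade:
  F = 1.368 + (1.118 − 1)/0.7311 + (3.828 − 1)/22.59 = 1.655
NF = 10 log₁₀(1.655) = 2.19 dB

2.19 dB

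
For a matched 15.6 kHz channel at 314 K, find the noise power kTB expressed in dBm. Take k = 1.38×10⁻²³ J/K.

−131.7 dBm

P_n = kTB = 1.38×10⁻²³ × 314 × 1.56×10⁴ = 6.76×10⁻¹⁷ W
In dBm: 10 log₁₀(6.76×10⁻¹⁷ / 10⁻³) = −131.7 dBm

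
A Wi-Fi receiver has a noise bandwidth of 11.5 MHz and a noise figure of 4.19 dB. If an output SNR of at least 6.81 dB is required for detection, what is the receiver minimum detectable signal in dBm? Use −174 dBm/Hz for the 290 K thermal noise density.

−92.4 dBm

Sensitivity = −174 + 10 log₁₀(B) + NF + SNR_min
= −174 + 70.61 + 4.19 + 6.81
= −92.39 dBm → −92.4 dBm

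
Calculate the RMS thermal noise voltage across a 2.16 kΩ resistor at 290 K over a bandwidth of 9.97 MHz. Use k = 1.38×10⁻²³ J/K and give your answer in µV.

V_n = √(4kTRB)
4kTRB = 4 × 1.38×10⁻²³ × 290 × 2.16×10³ × 9.97×10⁶ = 3.45×10⁻¹⁰ V²
V_n = √(3.45×10⁻¹⁰) = 1.86×10⁻⁵ V = 18.6 µV

18.6 µV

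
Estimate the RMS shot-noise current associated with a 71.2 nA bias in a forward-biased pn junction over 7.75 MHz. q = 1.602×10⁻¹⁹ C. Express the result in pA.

420 pA

I_n = √(2qI·B)
2qI·B = 2 × 1.602×10⁻¹⁹ × 7.12×10⁻⁸ × 7.75×10⁶ = 1.77×10⁻¹⁹ A²
I_n = √(1.77×10⁻¹⁹) = 4.20×10⁻¹⁰ A = 420 pA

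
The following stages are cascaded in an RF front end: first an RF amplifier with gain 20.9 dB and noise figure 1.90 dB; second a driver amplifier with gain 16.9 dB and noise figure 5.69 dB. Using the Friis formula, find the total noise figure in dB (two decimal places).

Convert to linear (a loss of L dB is a gain of −L dB): F_i = 10^(NF_i/10), G_i = 10^(G_i,dB/10)
  Stage 1: F_1 = 10^(1.90/10) = 1.549, G_1 = 10^(20.9/10) = 123.0
  Stage 2: F_2 = 10^(5.69/10) = 3.707, G_2 = 10^(16.9/10) = 48.98
Friis cascade:
  F = 1.549 + (3.707 − 1)/123.0 = 1.571
NF = 10 log₁₀(1.571) = 1.96 dB

1.96 dB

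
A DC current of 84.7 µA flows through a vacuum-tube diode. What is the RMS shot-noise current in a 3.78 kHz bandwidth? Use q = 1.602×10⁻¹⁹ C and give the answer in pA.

320 pA

I_n = √(2qI·B)
2qI·B = 2 × 1.602×10⁻¹⁹ × 8.47×10⁻⁵ × 3.78×10³ = 1.03×10⁻¹⁹ A²
I_n = √(1.03×10⁻¹⁹) = 3.20×10⁻¹⁰ A = 320 pA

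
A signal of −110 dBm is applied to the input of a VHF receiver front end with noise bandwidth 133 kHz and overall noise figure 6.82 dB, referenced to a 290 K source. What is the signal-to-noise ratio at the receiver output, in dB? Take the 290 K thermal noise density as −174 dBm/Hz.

Noise floor: N = −174 + 10 log₁₀(B) + NF
10 log₁₀(1.33×10⁵) = 51.24 dB
N = −174 + 51.24 + 6.82 = −115.94 dBm
SNR = P_sig − N = −110 − (−115.94) = 5.94 dB → 5.9 dB

5.9 dB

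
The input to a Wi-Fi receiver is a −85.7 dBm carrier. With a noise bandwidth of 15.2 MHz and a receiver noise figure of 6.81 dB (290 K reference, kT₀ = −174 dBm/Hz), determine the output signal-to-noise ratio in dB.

9.7 dB

Noise floor: N = −174 + 10 log₁₀(B) + NF
10 log₁₀(1.52×10⁷) = 71.82 dB
N = −174 + 71.82 + 6.81 = −95.37 dBm
SNR = P_sig − N = −85.7 − (−95.37) = 9.67 dB → 9.7 dB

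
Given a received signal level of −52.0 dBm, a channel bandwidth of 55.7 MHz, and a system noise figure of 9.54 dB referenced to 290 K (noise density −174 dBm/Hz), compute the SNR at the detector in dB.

35.0 dB

Noise floor: N = −174 + 10 log₁₀(B) + NF
10 log₁₀(5.57×10⁷) = 77.46 dB
N = −174 + 77.46 + 9.54 = −87.00 dBm
SNR = P_sig − N = −52.0 − (−87.00) = 35.00 dB → 35.0 dB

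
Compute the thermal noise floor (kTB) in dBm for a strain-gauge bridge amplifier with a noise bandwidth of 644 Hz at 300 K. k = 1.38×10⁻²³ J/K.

P_n = kTB = 1.38×10⁻²³ × 300 × 6.44×10² = 2.67×10⁻¹⁸ W
In dBm: 10 log₁₀(2.67×10⁻¹⁸ / 10⁻³) = −145.7 dBm

−145.7 dBm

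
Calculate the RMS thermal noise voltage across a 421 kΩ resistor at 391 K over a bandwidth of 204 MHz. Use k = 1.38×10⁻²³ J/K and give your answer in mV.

V_n = √(4kTRB)
4kTRB = 4 × 1.38×10⁻²³ × 391 × 4.21×10⁵ × 2.04×10⁸ = 1.85×10⁻⁶ V²
V_n = √(1.85×10⁻⁶) = 1.36×10⁻³ V = 1.36 mV

1.36 mV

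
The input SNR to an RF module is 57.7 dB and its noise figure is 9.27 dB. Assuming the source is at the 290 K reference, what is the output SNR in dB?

By definition F = SNR_in/SNR_out, so in dB: SNR_out = SNR_in − NF
SNR_out = 57.7 − 9.27 = 48.43 dB

48.43 dB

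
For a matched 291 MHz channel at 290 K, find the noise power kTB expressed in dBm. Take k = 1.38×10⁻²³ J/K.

P_n = kTB = 1.38×10⁻²³ × 290 × 2.91×10⁸ = 1.16×10⁻¹² W
In dBm: 10 log₁₀(1.16×10⁻¹² / 10⁻³) = −89.3 dBm

−89.3 dBm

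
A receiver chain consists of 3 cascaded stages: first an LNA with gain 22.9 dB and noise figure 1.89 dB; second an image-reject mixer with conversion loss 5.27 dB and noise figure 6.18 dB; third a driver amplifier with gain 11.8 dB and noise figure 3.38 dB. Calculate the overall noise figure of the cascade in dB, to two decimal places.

Convert to linear (a loss of L dB is a gain of −L dB): F_i = 10^(NF_i/10), G_i = 10^(G_i,dB/10)
  Stage 1: F_1 = 10^(1.89/10) = 1.545, G_1 = 10^(22.9/10) = 195.0
  Stage 2: F_2 = 10^(6.18/10) = 4.150, G_2 = 10^(−5.27/10) = 0.2972
  Stage 3: F_3 = 10^(3.38/10) = 2.178, G_3 = 10^(11.8/10) = 15.14
Friis cascade:
  F = 1.545 + (4.150 − 1)/195.0 + (2.178 − 1)/57.94 = 1.582
NF = 10 log₁₀(1.582) = 1.99 dB

1.99 dB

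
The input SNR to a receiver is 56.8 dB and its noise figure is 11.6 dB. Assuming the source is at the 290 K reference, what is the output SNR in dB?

By definition F = SNR_in/SNR_out, so in dB: SNR_out = SNR_in − NF
SNR_out = 56.8 − 11.6 = 45.2 dB

45.2 dB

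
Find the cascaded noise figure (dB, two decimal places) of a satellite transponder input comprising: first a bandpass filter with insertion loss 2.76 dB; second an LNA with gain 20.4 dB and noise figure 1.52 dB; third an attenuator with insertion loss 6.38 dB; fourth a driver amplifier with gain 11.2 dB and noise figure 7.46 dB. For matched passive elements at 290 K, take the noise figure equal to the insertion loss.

4.88 dB

Convert to linear (a loss of L dB is a gain of −L dB): F_i = 10^(NF_i/10), G_i = 10^(G_i,dB/10)
  Stage 1: F_1 = 10^(2.76/10) = 1.888, G_1 = 10^(−2.76/10) = 0.5297
  Stage 2: F_2 = 10^(1.52/10) = 1.419, G_2 = 10^(20.4/10) = 109.6
  Stage 3: F_3 = 10^(6.38/10) = 4.345, G_3 = 10^(−6.38/10) = 0.2301
  Stage 4: F_4 = 10^(7.46/10) = 5.572, G_4 = 10^(11.2/10) = 13.18
Friis cascade:
  F = 1.888 + (1.419 − 1)/0.5297 + (4.345 − 1)/58.08 + (5.572 − 1)/13.37 = 3.079
NF = 10 log₁₀(3.079) = 4.88 dB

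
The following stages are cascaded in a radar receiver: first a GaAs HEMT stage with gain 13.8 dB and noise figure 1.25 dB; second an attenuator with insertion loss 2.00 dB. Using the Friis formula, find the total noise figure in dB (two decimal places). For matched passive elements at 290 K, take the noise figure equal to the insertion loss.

1.33 dB

Convert to linear (a loss of L dB is a gain of −L dB): F_i = 10^(NF_i/10), G_i = 10^(G_i,dB/10)
  Stage 1: F_1 = 10^(1.25/10) = 1.334, G_1 = 10^(13.8/10) = 23.99
  Stage 2: F_2 = 10^(2.00/10) = 1.585, G_2 = 10^(−2.00/10) = 0.6310
Friis cascade:
  F = 1.334 + (1.585 − 1)/23.99 = 1.358
NF = 10 log₁₀(1.358) = 1.33 dB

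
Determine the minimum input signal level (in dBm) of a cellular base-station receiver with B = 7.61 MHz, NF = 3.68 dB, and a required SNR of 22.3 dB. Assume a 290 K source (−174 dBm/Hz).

Sensitivity = −174 + 10 log₁₀(B) + NF + SNR_min
= −174 + 68.81 + 3.68 + 22.3
= −79.21 dBm → −79.2 dBm

−79.2 dBm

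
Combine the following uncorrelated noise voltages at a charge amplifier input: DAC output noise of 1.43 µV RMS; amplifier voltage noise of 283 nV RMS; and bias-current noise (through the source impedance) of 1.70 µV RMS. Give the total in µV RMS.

2.24 µV

Uncorrelated sources add in power (mean-square): V_tot = √(ΣV_i²)
V_tot = √[(1.43×10⁻⁶)² + (2.83×10⁻⁷)² + (1.70×10⁻⁶)²] = 2.24×10⁻⁶ V = 2.24 µV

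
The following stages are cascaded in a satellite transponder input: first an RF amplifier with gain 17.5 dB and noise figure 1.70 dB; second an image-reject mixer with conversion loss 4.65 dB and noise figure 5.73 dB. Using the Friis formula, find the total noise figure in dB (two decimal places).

1.84 dB

Convert to linear (a loss of L dB is a gain of −L dB): F_i = 10^(NF_i/10), G_i = 10^(G_i,dB/10)
  Stage 1: F_1 = 10^(1.70/10) = 1.479, G_1 = 10^(17.5/10) = 56.23
  Stage 2: F_2 = 10^(5.73/10) = 3.741, G_2 = 10^(−4.65/10) = 0.3428
Friis cascade:
  F = 1.479 + (3.741 − 1)/56.23 = 1.528
NF = 10 log₁₀(1.528) = 1.84 dB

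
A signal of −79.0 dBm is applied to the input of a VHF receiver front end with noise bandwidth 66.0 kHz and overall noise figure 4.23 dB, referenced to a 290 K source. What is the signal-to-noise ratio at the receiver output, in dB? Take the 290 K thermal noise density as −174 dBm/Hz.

Noise floor: N = −174 + 10 log₁₀(B) + NF
10 log₁₀(6.60×10⁴) = 48.2 dB
N = −174 + 48.2 + 4.23 = −121.57 dBm
SNR = P_sig − N = −79.0 − (−121.57) = 42.57 dB → 42.6 dB

42.6 dB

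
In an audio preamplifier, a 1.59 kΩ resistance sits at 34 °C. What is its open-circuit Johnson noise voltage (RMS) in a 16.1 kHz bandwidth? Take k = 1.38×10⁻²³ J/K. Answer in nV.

659 nV

T = 34 °C + 273.15 = 307.15 K
V_n = √(4kTRB)
4kTRB = 4 × 1.38×10⁻²³ × 307.15 × 1.59×10³ × 1.61×10⁴ = 4.34×10⁻¹³ V²
V_n = √(4.34×10⁻¹³) = 6.59×10⁻⁷ V = 659 nV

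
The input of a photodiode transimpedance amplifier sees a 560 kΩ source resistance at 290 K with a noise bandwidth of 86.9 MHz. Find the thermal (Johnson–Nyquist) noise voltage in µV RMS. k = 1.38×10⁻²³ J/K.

883 µV

V_n = √(4kTRB)
4kTRB = 4 × 1.38×10⁻²³ × 290 × 5.60×10⁵ × 8.69×10⁷ = 7.79×10⁻⁷ V²
V_n = √(7.79×10⁻⁷) = 8.83×10⁻⁴ V = 883 µV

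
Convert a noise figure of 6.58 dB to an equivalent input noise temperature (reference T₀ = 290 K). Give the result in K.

F = 10^(6.58/10) = 4.54988
T_e = (F − 1)·T₀ = (4.54988 − 1) × 290 = 1029 K

1029 K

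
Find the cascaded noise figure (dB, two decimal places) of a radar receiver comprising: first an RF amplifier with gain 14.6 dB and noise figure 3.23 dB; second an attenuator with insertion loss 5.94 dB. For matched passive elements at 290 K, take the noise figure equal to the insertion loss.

3.43 dB

Convert to linear (a loss of L dB is a gain of −L dB): F_i = 10^(NF_i/10), G_i = 10^(G_i,dB/10)
  Stage 1: F_1 = 10^(3.23/10) = 2.104, G_1 = 10^(14.6/10) = 28.84
  Stage 2: F_2 = 10^(5.94/10) = 3.926, G_2 = 10^(−5.94/10) = 0.2547
Friis cascade:
  F = 2.104 + (3.926 − 1)/28.84 = 2.205
NF = 10 log₁₀(2.205) = 3.43 dB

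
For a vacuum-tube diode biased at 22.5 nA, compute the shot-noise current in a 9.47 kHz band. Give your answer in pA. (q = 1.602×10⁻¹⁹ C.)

8.26 pA

I_n = √(2qI·B)
2qI·B = 2 × 1.602×10⁻¹⁹ × 2.25×10⁻⁸ × 9.47×10³ = 6.83×10⁻²³ A²
I_n = √(6.83×10⁻²³) = 8.26×10⁻¹² A = 8.26 pA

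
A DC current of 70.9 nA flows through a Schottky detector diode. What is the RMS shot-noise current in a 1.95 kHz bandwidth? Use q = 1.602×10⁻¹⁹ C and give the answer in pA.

6.66 pA

I_n = √(2qI·B)
2qI·B = 2 × 1.602×10⁻¹⁹ × 7.09×10⁻⁸ × 1.95×10³ = 4.43×10⁻²³ A²
I_n = √(4.43×10⁻²³) = 6.66×10⁻¹² A = 6.66 pA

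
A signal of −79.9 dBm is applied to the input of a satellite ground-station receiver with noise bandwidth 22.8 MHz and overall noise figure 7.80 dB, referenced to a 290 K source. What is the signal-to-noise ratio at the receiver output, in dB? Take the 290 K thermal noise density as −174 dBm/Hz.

12.7 dB

Noise floor: N = −174 + 10 log₁₀(B) + NF
10 log₁₀(2.28×10⁷) = 73.58 dB
N = −174 + 73.58 + 7.80 = −92.62 dBm
SNR = P_sig − N = −79.9 − (−92.62) = 12.72 dB → 12.7 dB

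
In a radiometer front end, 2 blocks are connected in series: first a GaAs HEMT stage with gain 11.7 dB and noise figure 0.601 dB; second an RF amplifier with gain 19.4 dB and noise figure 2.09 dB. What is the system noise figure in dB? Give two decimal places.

0.76 dB

Convert to linear (a loss of L dB is a gain of −L dB): F_i = 10^(NF_i/10), G_i = 10^(G_i,dB/10)
  Stage 1: F_1 = 10^(0.601/10) = 1.148, G_1 = 10^(11.7/10) = 14.79
  Stage 2: F_2 = 10^(2.09/10) = 1.618, G_2 = 10^(19.4/10) = 87.10
Friis cascade:
  F = 1.148 + (1.618 − 1)/14.79 = 1.190
NF = 10 log₁₀(1.190) = 0.76 dB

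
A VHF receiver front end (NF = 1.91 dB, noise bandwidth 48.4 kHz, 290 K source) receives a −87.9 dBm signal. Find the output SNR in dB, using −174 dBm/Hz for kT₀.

37.3 dB

Noise floor: N = −174 + 10 log₁₀(B) + NF
10 log₁₀(4.84×10⁴) = 46.85 dB
N = −174 + 46.85 + 1.91 = −125.24 dBm
SNR = P_sig − N = −87.9 − (−125.24) = 37.34 dB → 37.3 dB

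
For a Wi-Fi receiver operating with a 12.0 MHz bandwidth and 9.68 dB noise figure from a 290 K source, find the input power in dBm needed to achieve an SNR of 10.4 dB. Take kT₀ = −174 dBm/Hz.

−83.1 dBm

Sensitivity = −174 + 10 log₁₀(B) + NF + SNR_min
= −174 + 70.79 + 9.68 + 10.4
= −83.13 dBm → −83.1 dBm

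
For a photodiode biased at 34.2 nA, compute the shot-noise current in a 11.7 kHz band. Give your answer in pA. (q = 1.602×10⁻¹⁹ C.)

11.3 pA

I_n = √(2qI·B)
2qI·B = 2 × 1.602×10⁻¹⁹ × 3.42×10⁻⁸ × 1.17×10⁴ = 1.28×10⁻²² A²
I_n = √(1.28×10⁻²²) = 1.13×10⁻¹¹ A = 11.3 pA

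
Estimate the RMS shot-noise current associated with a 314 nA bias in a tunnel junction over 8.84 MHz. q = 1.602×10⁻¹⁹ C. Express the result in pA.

943 pA

I_n = √(2qI·B)
2qI·B = 2 × 1.602×10⁻¹⁹ × 3.14×10⁻⁷ × 8.84×10⁶ = 8.89×10⁻¹⁹ A²
I_n = √(8.89×10⁻¹⁹) = 9.43×10⁻¹⁰ A = 943 pA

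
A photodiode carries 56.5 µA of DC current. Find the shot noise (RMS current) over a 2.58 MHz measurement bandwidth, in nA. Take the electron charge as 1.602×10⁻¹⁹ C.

6.83 nA

I_n = √(2qI·B)
2qI·B = 2 × 1.602×10⁻¹⁹ × 5.65×10⁻⁵ × 2.58×10⁶ = 4.67×10⁻¹⁷ A²
I_n = √(4.67×10⁻¹⁷) = 6.83×10⁻⁹ A = 6.83 nA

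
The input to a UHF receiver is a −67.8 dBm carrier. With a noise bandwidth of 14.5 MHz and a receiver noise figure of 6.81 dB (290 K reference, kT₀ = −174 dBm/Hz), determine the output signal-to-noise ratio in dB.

27.8 dB

Noise floor: N = −174 + 10 log₁₀(B) + NF
10 log₁₀(1.45×10⁷) = 71.61 dB
N = −174 + 71.61 + 6.81 = −95.58 dBm
SNR = P_sig − N = −67.8 − (−95.58) = 27.78 dB → 27.8 dB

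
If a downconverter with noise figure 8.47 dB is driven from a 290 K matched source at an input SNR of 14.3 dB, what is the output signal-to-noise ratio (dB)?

By definition F = SNR_in/SNR_out, so in dB: SNR_out = SNR_in − NF
SNR_out = 14.3 − 8.47 = 5.83 dB

5.83 dB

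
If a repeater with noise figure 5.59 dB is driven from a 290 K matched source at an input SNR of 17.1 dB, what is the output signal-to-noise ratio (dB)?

By definition F = SNR_in/SNR_out, so in dB: SNR_out = SNR_in − NF
SNR_out = 17.1 − 5.59 = 11.51 dB

11.51 dB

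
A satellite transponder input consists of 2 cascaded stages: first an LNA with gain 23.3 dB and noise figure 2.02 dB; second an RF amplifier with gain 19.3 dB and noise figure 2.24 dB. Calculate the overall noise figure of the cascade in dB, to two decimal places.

2.03 dB

Convert to linear (a loss of L dB is a gain of −L dB): F_i = 10^(NF_i/10), G_i = 10^(G_i,dB/10)
  Stage 1: F_1 = 10^(2.02/10) = 1.592, G_1 = 10^(23.3/10) = 213.8
  Stage 2: F_2 = 10^(2.24/10) = 1.675, G_2 = 10^(19.3/10) = 85.11
Friis cascade:
  F = 1.592 + (1.675 − 1)/213.8 = 1.595
NF = 10 log₁₀(1.595) = 2.03 dB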